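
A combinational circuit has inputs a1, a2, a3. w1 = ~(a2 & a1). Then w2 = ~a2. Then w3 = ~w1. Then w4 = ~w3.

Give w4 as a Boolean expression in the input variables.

~~(~(a2 & a1))

w1 = ~(a2 & a1)
w3 = ~w1 = ~(~(a2 & a1))
w4 = ~w3 = ~~(~(a2 & a1))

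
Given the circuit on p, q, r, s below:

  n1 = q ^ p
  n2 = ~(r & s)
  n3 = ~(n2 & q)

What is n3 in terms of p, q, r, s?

~((~(r & s)) & q)

n2 = ~(r & s)
n3 = ~(n2 & q) = ~((~(r & s)) & q)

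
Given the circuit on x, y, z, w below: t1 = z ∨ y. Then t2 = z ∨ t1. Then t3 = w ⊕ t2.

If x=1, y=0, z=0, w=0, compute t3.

0

t1 = 0 ∨ 0 = 0
t2 = 0 ∨ 0 = 0
t3 = 0 ⊕ 0 = 0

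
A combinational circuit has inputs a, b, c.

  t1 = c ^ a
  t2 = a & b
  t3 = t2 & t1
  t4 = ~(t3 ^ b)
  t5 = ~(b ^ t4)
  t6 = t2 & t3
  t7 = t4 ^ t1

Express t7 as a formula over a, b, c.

t1 = c ^ a
t2 = a & b
t3 = t2 & t1 = (a & b) & (c ^ a)
t4 = ~(t3 ^ b) = ~(((a & b) & (c ^ a)) ^ b)
t7 = t4 ^ t1 = (~(((a & b) & (c ^ a)) ^ b)) ^ (c ^ a)

(~(((a & b) & (c ^ a)) ^ b)) ^ (c ^ a)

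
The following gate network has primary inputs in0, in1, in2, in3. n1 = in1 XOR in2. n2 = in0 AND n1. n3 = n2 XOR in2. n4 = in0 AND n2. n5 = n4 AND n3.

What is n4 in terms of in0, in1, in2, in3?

n1 = in1 XOR in2
n2 = in0 AND n1 = in0 AND (in1 XOR in2)
n4 = in0 AND n2 = in0 AND (in0 AND (in1 XOR in2))

in0 AND (in0 AND (in1 XOR in2))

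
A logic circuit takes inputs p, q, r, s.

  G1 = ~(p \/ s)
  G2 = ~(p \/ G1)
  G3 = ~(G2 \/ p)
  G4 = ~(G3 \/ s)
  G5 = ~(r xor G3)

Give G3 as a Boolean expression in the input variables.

G1 = ~(p \/ s)
G2 = ~(p \/ G1) = ~(p \/ (~(p \/ s)))
G3 = ~(G2 \/ p) = ~((~(p \/ (~(p \/ s)))) \/ p)

~((~(p \/ (~(p \/ s)))) \/ p)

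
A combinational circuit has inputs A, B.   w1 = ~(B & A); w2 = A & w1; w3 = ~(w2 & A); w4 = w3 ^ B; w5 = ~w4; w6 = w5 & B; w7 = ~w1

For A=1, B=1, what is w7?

w1 = ~(1 & 1) = 0
w7 = ~0 = 1

1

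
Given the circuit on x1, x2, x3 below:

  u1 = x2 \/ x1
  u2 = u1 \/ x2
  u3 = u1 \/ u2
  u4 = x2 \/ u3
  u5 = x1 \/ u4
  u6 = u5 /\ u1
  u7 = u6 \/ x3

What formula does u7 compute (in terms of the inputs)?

((x1 \/ (x2 \/ ((x2 \/ x1) \/ ((x2 \/ x1) \/ x2)))) /\ (x2 \/ x1)) \/ x3

u1 = x2 \/ x1
u2 = u1 \/ x2 = (x2 \/ x1) \/ x2
u3 = u1 \/ u2 = (x2 \/ x1) \/ ((x2 \/ x1) \/ x2)
u4 = x2 \/ u3 = x2 \/ ((x2 \/ x1) \/ ((x2 \/ x1) \/ x2))
u5 = x1 \/ u4 = x1 \/ (x2 \/ ((x2 \/ x1) \/ ((x2 \/ x1) \/ x2)))
u6 = u5 /\ u1 = (x1 \/ (x2 \/ ((x2 \/ x1) \/ ((x2 \/ x1) \/ x2)))) /\ (x2 \/ x1)
u7 = u6 \/ x3 = ((x1 \/ (x2 \/ ((x2 \/ x1) \/ ((x2 \/ x1) \/ x2)))) /\ (x2 \/ x1)) \/ x3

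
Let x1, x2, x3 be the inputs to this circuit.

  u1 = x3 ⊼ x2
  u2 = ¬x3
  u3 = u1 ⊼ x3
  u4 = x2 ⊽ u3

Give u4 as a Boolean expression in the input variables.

u1 = x3 ⊼ x2
u3 = u1 ⊼ x3 = (x3 ⊼ x2) ⊼ x3
u4 = x2 ⊽ u3 = x2 ⊽ ((x3 ⊼ x2) ⊼ x3)

x2 ⊽ ((x3 ⊼ x2) ⊼ x3)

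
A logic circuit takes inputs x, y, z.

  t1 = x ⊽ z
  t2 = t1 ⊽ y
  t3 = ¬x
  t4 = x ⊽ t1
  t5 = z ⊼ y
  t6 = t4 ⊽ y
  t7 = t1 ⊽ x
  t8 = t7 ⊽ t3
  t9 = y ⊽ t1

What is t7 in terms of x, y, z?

t1 = x ⊽ z
t7 = t1 ⊽ x = (x ⊽ z) ⊽ x

(x ⊽ z) ⊽ x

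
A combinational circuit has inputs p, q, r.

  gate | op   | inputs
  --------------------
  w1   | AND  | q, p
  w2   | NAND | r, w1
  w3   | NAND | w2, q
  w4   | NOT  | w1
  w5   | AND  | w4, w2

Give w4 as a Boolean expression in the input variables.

NOT (q AND p)

w1 = q AND p
w4 = NOT w1 = NOT (q AND p)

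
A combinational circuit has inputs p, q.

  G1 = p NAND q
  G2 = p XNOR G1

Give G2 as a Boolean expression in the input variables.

p XNOR (p NAND q)

G1 = p NAND q
G2 = p XNOR G1 = p XNOR (p NAND q)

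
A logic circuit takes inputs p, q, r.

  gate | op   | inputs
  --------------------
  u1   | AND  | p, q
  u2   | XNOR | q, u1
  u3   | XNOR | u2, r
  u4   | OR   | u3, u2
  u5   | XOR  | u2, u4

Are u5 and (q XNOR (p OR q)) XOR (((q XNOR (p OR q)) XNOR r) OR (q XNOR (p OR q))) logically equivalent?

No

u1 = p AND q
u2 = q XNOR u1 = q XNOR (p AND q)
u3 = u2 XNOR r = (q XNOR (p AND q)) XNOR r
u4 = u3 OR u2 = ((q XNOR (p AND q)) XNOR r) OR (q XNOR (p AND q))
u5 = u2 XOR u4 = (q XNOR (p AND q)) XOR (((q XNOR (p AND q)) XNOR r) OR (q XNOR (p AND q)))
At p=0, q=1, r=0: circuit gives 1, formula gives 0.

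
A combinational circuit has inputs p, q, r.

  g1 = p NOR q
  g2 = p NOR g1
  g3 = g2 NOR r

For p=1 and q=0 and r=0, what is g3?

g1 = 1 NOR 0 = 0
g2 = 1 NOR 0 = 0
g3 = 0 NOR 0 = 1

1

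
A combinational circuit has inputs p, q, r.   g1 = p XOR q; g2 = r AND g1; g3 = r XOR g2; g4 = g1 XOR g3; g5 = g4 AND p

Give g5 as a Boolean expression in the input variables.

((p XOR q) XOR (r XOR (r AND (p XOR q)))) AND p

g1 = p XOR q
g2 = r AND g1 = r AND (p XOR q)
g3 = r XOR g2 = r XOR (r AND (p XOR q))
g4 = g1 XOR g3 = (p XOR q) XOR (r XOR (r AND (p XOR q)))
g5 = g4 AND p = ((p XOR q) XOR (r XOR (r AND (p XOR q)))) AND p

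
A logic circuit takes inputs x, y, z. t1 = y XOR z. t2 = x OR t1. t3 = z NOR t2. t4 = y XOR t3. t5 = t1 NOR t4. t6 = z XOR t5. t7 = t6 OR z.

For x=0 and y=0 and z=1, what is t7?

t1 = 0 XOR 1 = 1
t2 = 0 OR 1 = 1
t3 = 1 NOR 1 = 0
t4 = 0 XOR 0 = 0
t5 = 1 NOR 0 = 0
t6 = 1 XOR 0 = 1
t7 = 1 OR 1 = 1

1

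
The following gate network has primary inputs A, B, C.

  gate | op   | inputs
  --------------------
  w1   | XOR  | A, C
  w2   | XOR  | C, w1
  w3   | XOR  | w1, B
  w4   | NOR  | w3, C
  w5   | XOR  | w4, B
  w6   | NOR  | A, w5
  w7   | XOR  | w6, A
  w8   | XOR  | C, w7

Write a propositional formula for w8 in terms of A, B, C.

w1 = A XOR C
w3 = w1 XOR B = (A XOR C) XOR B
w4 = w3 NOR C = ((A XOR C) XOR B) NOR C
w5 = w4 XOR B = (((A XOR C) XOR B) NOR C) XOR B
w6 = A NOR w5 = A NOR ((((A XOR C) XOR B) NOR C) XOR B)
w7 = w6 XOR A = (A NOR ((((A XOR C) XOR B) NOR C) XOR B)) XOR A
w8 = C XOR w7 = C XOR ((A NOR ((((A XOR C) XOR B) NOR C) XOR B)) XOR A)

C XOR ((A NOR ((((A XOR C) XOR B) NOR C) XOR B)) XOR A)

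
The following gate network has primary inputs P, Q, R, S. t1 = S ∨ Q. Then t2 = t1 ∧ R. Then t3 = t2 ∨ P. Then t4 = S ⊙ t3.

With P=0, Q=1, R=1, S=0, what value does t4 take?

0

t1 = 0 ∨ 1 = 1
t2 = 1 ∧ 1 = 1
t3 = 1 ∨ 0 = 1
t4 = 0 ⊙ 1 = 0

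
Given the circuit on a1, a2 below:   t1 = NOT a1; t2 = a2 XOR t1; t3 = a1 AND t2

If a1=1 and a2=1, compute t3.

t1 = NOT 1 = 0
t2 = 1 XOR 0 = 1
t3 = 1 AND 1 = 1

1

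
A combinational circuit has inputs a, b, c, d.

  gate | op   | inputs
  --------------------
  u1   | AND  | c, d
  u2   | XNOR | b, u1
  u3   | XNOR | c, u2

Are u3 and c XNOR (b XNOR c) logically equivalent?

No

u1 = c AND d
u2 = b XNOR u1 = b XNOR (c AND d)
u3 = c XNOR u2 = c XNOR (b XNOR (c AND d))
At a=0, b=0, c=1, d=0: circuit gives 1, formula gives 0.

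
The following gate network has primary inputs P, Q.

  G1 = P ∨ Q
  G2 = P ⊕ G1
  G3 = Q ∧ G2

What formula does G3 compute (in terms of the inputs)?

Q ∧ (P ⊕ (P ∨ Q))

G1 = P ∨ Q
G2 = P ⊕ G1 = P ⊕ (P ∨ Q)
G3 = Q ∧ G2 = Q ∧ (P ⊕ (P ∨ Q))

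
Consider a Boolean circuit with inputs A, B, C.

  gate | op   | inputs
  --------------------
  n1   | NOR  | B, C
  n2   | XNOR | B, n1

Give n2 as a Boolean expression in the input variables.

B XNOR (B NOR C)

n1 = B NOR C
n2 = B XNOR n1 = B XNOR (B NOR C)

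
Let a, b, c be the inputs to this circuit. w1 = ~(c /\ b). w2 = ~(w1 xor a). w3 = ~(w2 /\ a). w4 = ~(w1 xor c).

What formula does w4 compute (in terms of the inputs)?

w1 = ~(c /\ b)
w4 = ~(w1 xor c) = ~((~(c /\ b)) xor c)

~((~(c /\ b)) xor c)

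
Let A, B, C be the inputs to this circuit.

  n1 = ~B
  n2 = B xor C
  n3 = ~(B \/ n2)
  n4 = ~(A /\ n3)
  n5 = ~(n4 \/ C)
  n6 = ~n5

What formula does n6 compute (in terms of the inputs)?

n2 = B xor C
n3 = ~(B \/ n2) = ~(B \/ (B xor C))
n4 = ~(A /\ n3) = ~(A /\ (~(B \/ (B xor C))))
n5 = ~(n4 \/ C) = ~((~(A /\ (~(B \/ (B xor C))))) \/ C)
n6 = ~n5 = ~(~((~(A /\ (~(B \/ (B xor C))))) \/ C))

~(~((~(A /\ (~(B \/ (B xor C))))) \/ C))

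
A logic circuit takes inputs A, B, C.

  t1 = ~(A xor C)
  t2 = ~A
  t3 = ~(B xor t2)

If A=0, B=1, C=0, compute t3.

1

t2 = ~0 = 1
t3 = ~(1 xor 1) = 1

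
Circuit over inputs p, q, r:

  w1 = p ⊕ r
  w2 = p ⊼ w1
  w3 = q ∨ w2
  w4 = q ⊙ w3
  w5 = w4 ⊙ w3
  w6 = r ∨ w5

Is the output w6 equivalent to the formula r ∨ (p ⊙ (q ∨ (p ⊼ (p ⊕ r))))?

No

w1 = p ⊕ r
w2 = p ⊼ w1 = p ⊼ (p ⊕ r)
w3 = q ∨ w2 = q ∨ (p ⊼ (p ⊕ r))
w4 = q ⊙ w3 = q ⊙ (q ∨ (p ⊼ (p ⊕ r)))
w5 = w4 ⊙ w3 = (q ⊙ (q ∨ (p ⊼ (p ⊕ r)))) ⊙ (q ∨ (p ⊼ (p ⊕ r)))
w6 = r ∨ w5 = r ∨ ((q ⊙ (q ∨ (p ⊼ (p ⊕ r)))) ⊙ (q ∨ (p ⊼ (p ⊕ r))))
At p=0, q=1, r=0: circuit gives 1, formula gives 0.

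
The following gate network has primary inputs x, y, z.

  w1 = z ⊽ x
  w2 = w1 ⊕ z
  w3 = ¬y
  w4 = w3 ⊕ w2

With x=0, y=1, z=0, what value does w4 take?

1

w1 = 0 ⊽ 0 = 1
w2 = 1 ⊕ 0 = 1
w3 = ¬1 = 0
w4 = 0 ⊕ 1 = 1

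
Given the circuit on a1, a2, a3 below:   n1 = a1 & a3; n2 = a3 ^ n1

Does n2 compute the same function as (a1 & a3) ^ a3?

Yes

n1 = a1 & a3
n2 = a3 ^ n1 = a3 ^ (a1 & a3)
At a1=0, a2=0, a3=0: circuit gives 0, formula gives 0.
At a1=0, a2=0, a3=1: circuit gives 1, formula gives 1.
Agrees on all 8 inputs.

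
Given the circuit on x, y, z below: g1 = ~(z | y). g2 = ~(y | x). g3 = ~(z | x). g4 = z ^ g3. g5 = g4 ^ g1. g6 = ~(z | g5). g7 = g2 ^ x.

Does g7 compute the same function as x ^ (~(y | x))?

g2 = ~(y | x)
g7 = g2 ^ x = (~(y | x)) ^ x
At x=0, y=1, z=0: circuit gives 0, formula gives 0.
At x=0, y=0, z=0: circuit gives 1, formula gives 1.
Agrees on all 8 inputs.

Yes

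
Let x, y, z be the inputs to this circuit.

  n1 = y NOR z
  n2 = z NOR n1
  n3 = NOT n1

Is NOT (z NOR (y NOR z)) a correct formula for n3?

No

n1 = y NOR z
n3 = NOT n1 = NOT (y NOR z)
At x=0, y=0, z=0: circuit gives 0, formula gives 1.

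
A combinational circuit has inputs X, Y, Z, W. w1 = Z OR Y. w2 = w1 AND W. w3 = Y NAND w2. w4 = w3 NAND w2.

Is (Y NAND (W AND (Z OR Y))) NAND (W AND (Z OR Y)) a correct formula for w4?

Yes

w1 = Z OR Y
w2 = w1 AND W = (Z OR Y) AND W
w3 = Y NAND w2 = Y NAND ((Z OR Y) AND W)
w4 = w3 NAND w2 = (Y NAND ((Z OR Y) AND W)) NAND ((Z OR Y) AND W)
At X=0, Y=0, Z=1, W=1: circuit gives 0, formula gives 0.
At X=0, Y=0, Z=0, W=0: circuit gives 1, formula gives 1.
Agrees on all 16 inputs.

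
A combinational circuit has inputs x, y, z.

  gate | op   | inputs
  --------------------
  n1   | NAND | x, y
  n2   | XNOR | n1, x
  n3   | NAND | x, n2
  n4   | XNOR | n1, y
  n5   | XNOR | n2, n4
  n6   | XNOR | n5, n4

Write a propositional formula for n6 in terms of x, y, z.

n1 = x NAND y
n2 = n1 XNOR x = (x NAND y) XNOR x
n4 = n1 XNOR y = (x NAND y) XNOR y
n5 = n2 XNOR n4 = ((x NAND y) XNOR x) XNOR ((x NAND y) XNOR y)
n6 = n5 XNOR n4 = (((x NAND y) XNOR x) XNOR ((x NAND y) XNOR y)) XNOR ((x NAND y) XNOR y)

(((x NAND y) XNOR x) XNOR ((x NAND y) XNOR y)) XNOR ((x NAND y) XNOR y)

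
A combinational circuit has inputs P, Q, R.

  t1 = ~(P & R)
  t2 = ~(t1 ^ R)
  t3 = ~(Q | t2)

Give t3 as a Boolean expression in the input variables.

~(Q | (~((~(P & R)) ^ R)))

t1 = ~(P & R)
t2 = ~(t1 ^ R) = ~((~(P & R)) ^ R)
t3 = ~(Q | t2) = ~(Q | (~((~(P & R)) ^ R)))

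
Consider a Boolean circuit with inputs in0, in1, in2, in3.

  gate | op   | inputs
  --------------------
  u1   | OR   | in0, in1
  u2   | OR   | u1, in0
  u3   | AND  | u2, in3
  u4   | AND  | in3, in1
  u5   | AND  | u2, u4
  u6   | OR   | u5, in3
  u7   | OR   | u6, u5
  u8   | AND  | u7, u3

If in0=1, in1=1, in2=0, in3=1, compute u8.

1

u1 = 1 OR 1 = 1
u2 = 1 OR 1 = 1
u3 = 1 AND 1 = 1
u4 = 1 AND 1 = 1
u5 = 1 AND 1 = 1
u6 = 1 OR 1 = 1
u7 = 1 OR 1 = 1
u8 = 1 AND 1 = 1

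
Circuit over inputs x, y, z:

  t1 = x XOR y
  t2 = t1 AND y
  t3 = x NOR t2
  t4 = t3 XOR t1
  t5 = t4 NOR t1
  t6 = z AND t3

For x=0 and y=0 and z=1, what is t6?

t1 = 0 XOR 0 = 0
t2 = 0 AND 0 = 0
t3 = 0 NOR 0 = 1
t6 = 1 AND 1 = 1

1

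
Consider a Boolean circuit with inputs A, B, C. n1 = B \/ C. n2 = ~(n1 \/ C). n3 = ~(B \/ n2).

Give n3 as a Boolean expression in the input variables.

n1 = B \/ C
n2 = ~(n1 \/ C) = ~((B \/ C) \/ C)
n3 = ~(B \/ n2) = ~(B \/ (~((B \/ C) \/ C)))

~(B \/ (~((B \/ C) \/ C)))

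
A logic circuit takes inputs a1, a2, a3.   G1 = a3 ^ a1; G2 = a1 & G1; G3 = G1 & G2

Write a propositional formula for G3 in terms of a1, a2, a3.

G1 = a3 ^ a1
G2 = a1 & G1 = a1 & (a3 ^ a1)
G3 = G1 & G2 = (a3 ^ a1) & (a1 & (a3 ^ a1))

(a3 ^ a1) & (a1 & (a3 ^ a1))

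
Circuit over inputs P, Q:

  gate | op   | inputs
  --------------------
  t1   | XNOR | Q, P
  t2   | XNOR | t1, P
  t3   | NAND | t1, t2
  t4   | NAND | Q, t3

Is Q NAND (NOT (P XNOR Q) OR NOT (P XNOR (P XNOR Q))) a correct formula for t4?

Yes

t1 = Q XNOR P
t2 = t1 XNOR P = (Q XNOR P) XNOR P
t3 = t1 NAND t2 = (Q XNOR P) NAND ((Q XNOR P) XNOR P)
t4 = Q NAND t3 = Q NAND ((Q XNOR P) NAND ((Q XNOR P) XNOR P))
At P=0, Q=1: circuit gives 0, formula gives 0.
At P=0, Q=0: circuit gives 1, formula gives 1.
Agrees on all 4 inputs.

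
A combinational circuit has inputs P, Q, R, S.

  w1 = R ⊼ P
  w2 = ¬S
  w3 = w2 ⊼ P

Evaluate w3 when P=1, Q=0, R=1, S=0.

w2 = ¬0 = 1
w3 = 1 ⊼ 1 = 0

0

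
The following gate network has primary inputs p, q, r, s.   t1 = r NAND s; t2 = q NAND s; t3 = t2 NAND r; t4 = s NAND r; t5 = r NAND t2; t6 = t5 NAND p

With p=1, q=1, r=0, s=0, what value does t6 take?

t2 = 1 NAND 0 = 1
t5 = 0 NAND 1 = 1
t6 = 1 NAND 1 = 0

0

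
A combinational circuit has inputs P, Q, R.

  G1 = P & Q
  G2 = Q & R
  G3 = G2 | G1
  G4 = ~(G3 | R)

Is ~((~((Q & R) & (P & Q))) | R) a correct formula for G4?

No

G1 = P & Q
G2 = Q & R
G3 = G2 | G1 = (Q & R) | (P & Q)
G4 = ~(G3 | R) = ~(((Q & R) | (P & Q)) | R)
At P=0, Q=0, R=0: circuit gives 1, formula gives 0.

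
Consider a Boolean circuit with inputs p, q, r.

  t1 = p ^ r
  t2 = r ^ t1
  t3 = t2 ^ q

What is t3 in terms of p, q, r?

t1 = p ^ r
t2 = r ^ t1 = r ^ (p ^ r)
t3 = t2 ^ q = (r ^ (p ^ r)) ^ q

(r ^ (p ^ r)) ^ q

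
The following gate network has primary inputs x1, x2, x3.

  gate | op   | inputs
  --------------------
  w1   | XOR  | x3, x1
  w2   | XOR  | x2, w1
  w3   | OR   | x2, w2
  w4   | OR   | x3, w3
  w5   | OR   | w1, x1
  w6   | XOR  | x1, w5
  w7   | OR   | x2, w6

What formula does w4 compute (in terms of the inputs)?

x3 OR (x2 OR (x2 XOR (x3 XOR x1)))

w1 = x3 XOR x1
w2 = x2 XOR w1 = x2 XOR (x3 XOR x1)
w3 = x2 OR w2 = x2 OR (x2 XOR (x3 XOR x1))
w4 = x3 OR w3 = x3 OR (x2 OR (x2 XOR (x3 XOR x1)))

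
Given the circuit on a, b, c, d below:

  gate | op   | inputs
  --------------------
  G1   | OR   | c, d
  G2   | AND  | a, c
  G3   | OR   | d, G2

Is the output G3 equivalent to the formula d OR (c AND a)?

G2 = a AND c
G3 = d OR G2 = d OR (a AND c)
At a=0, b=0, c=0, d=0: circuit gives 0, formula gives 0.
At a=0, b=0, c=0, d=1: circuit gives 1, formula gives 1.
Agrees on all 16 inputs.

Yes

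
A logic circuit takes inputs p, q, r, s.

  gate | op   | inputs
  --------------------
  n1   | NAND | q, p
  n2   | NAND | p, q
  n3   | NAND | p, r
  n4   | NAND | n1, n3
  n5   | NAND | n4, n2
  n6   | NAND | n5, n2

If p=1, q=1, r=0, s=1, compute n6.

1

n1 = 1 NAND 1 = 0
n2 = 1 NAND 1 = 0
n3 = 1 NAND 0 = 1
n4 = 0 NAND 1 = 1
n5 = 1 NAND 0 = 1
n6 = 1 NAND 0 = 1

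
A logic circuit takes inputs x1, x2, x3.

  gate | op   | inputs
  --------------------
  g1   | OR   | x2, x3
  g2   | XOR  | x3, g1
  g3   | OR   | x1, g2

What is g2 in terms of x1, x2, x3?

g1 = x2 OR x3
g2 = x3 XOR g1 = x3 XOR (x2 OR x3)

x3 XOR (x2 OR x3)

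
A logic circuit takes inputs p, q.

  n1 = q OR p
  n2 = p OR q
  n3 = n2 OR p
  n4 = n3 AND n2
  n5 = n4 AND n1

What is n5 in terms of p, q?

(((p OR q) OR p) AND (p OR q)) AND (q OR p)

n1 = q OR p
n2 = p OR q
n3 = n2 OR p = (p OR q) OR p
n4 = n3 AND n2 = ((p OR q) OR p) AND (p OR q)
n5 = n4 AND n1 = (((p OR q) OR p) AND (p OR q)) AND (q OR p)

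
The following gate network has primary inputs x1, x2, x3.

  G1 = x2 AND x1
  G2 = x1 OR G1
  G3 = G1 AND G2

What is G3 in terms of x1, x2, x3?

G1 = x2 AND x1
G2 = x1 OR G1 = x1 OR (x2 AND x1)
G3 = G1 AND G2 = (x2 AND x1) AND (x1 OR (x2 AND x1))

(x2 AND x1) AND (x1 OR (x2 AND x1))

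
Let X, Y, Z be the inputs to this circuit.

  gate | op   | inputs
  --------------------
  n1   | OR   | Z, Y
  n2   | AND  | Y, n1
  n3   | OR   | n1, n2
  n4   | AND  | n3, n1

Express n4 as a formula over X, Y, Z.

((Z OR Y) OR (Y AND (Z OR Y))) AND (Z OR Y)

n1 = Z OR Y
n2 = Y AND n1 = Y AND (Z OR Y)
n3 = n1 OR n2 = (Z OR Y) OR (Y AND (Z OR Y))
n4 = n3 AND n1 = ((Z OR Y) OR (Y AND (Z OR Y))) AND (Z OR Y)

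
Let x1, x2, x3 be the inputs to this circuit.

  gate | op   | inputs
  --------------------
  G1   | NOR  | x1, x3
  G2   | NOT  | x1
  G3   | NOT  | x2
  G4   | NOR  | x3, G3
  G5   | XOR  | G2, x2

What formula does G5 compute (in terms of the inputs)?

G2 = NOT x1
G5 = G2 XOR x2 = NOT x1 XOR x2

NOT x1 XOR x2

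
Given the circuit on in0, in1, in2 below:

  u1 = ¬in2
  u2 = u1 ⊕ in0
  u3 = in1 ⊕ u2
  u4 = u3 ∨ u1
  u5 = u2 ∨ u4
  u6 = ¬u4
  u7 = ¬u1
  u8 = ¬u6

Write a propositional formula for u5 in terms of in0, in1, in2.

u1 = ¬in2
u2 = u1 ⊕ in0 = ¬in2 ⊕ in0
u3 = in1 ⊕ u2 = in1 ⊕ (¬in2 ⊕ in0)
u4 = u3 ∨ u1 = (in1 ⊕ (¬in2 ⊕ in0)) ∨ ¬in2
u5 = u2 ∨ u4 = (¬in2 ⊕ in0) ∨ ((in1 ⊕ (¬in2 ⊕ in0)) ∨ ¬in2)

(¬in2 ⊕ in0) ∨ ((in1 ⊕ (¬in2 ⊕ in0)) ∨ ¬in2)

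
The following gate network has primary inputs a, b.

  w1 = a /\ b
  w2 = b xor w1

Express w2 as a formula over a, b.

b xor (a /\ b)

w1 = a /\ b
w2 = b xor w1 = b xor (a /\ b)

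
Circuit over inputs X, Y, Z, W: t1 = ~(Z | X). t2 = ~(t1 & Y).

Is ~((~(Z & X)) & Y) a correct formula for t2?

No

t1 = ~(Z | X)
t2 = ~(t1 & Y) = ~((~(Z | X)) & Y)
At X=0, Y=1, Z=1, W=0: circuit gives 1, formula gives 0.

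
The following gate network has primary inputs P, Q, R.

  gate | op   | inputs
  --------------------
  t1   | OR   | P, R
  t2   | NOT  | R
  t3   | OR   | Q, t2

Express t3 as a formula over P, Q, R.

t2 = NOT R
t3 = Q OR t2 = Q OR NOT R

Q OR NOT R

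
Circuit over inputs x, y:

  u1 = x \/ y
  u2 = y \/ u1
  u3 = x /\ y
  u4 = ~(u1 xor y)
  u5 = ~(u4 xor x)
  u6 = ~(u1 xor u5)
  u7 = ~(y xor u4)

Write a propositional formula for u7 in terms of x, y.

u1 = x \/ y
u4 = ~(u1 xor y) = ~((x \/ y) xor y)
u7 = ~(y xor u4) = ~(y xor (~((x \/ y) xor y)))

~(y xor (~((x \/ y) xor y)))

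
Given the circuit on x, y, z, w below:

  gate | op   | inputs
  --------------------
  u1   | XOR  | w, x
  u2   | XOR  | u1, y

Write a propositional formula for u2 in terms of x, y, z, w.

(w XOR x) XOR y

u1 = w XOR x
u2 = u1 XOR y = (w XOR x) XOR y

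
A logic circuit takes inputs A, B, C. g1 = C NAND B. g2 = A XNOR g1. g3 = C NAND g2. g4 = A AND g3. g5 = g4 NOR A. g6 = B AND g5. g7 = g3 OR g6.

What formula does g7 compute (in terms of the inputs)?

g1 = C NAND B
g2 = A XNOR g1 = A XNOR (C NAND B)
g3 = C NAND g2 = C NAND (A XNOR (C NAND B))
g4 = A AND g3 = A AND (C NAND (A XNOR (C NAND B)))
g5 = g4 NOR A = (A AND (C NAND (A XNOR (C NAND B)))) NOR A
g6 = B AND g5 = B AND ((A AND (C NAND (A XNOR (C NAND B)))) NOR A)
g7 = g3 OR g6 = (C NAND (A XNOR (C NAND B))) OR (B AND ((A AND (C NAND (A XNOR (C NAND B)))) NOR A))

(C NAND (A XNOR (C NAND B))) OR (B AND ((A AND (C NAND (A XNOR (C NAND B)))) NOR A))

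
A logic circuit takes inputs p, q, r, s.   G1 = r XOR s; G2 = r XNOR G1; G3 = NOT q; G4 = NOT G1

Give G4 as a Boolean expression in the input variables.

G1 = r XOR s
G4 = NOT G1 = NOT (r XOR s)

NOT (r XOR s)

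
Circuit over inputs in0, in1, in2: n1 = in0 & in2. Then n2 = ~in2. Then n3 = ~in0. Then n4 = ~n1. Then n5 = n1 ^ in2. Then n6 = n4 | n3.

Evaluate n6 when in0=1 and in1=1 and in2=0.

1

n1 = 1 & 0 = 0
n3 = ~1 = 0
n4 = ~0 = 1
n6 = 1 | 0 = 1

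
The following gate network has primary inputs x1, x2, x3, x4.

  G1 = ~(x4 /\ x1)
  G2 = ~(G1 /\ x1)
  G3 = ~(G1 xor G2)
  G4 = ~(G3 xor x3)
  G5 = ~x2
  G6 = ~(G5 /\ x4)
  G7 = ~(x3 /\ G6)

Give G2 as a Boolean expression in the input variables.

G1 = ~(x4 /\ x1)
G2 = ~(G1 /\ x1) = ~((~(x4 /\ x1)) /\ x1)

~((~(x4 /\ x1)) /\ x1)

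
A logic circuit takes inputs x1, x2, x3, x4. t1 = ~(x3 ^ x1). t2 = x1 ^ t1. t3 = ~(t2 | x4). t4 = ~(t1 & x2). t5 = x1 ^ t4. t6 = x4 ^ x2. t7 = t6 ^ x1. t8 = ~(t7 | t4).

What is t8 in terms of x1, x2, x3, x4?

~(((x4 ^ x2) ^ x1) | (~((~(x3 ^ x1)) & x2)))

t1 = ~(x3 ^ x1)
t4 = ~(t1 & x2) = ~((~(x3 ^ x1)) & x2)
t6 = x4 ^ x2
t7 = t6 ^ x1 = (x4 ^ x2) ^ x1
t8 = ~(t7 | t4) = ~(((x4 ^ x2) ^ x1) | (~((~(x3 ^ x1)) & x2)))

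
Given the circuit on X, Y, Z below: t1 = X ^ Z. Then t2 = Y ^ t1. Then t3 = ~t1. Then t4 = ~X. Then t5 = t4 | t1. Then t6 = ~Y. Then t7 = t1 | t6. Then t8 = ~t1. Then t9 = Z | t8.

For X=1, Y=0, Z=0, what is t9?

0

t1 = 1 ^ 0 = 1
t8 = ~1 = 0
t9 = 0 | 0 = 0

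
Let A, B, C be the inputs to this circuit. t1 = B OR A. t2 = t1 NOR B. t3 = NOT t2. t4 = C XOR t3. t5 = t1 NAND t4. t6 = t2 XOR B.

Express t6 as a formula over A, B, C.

t1 = B OR A
t2 = t1 NOR B = (B OR A) NOR B
t6 = t2 XOR B = ((B OR A) NOR B) XOR B

((B OR A) NOR B) XOR B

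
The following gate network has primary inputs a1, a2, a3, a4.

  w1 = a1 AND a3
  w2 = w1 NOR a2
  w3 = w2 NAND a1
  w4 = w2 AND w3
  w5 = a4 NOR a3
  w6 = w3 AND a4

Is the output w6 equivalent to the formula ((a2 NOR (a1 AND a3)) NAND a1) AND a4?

w1 = a1 AND a3
w2 = w1 NOR a2 = (a1 AND a3) NOR a2
w3 = w2 NAND a1 = ((a1 AND a3) NOR a2) NAND a1
w6 = w3 AND a4 = (((a1 AND a3) NOR a2) NAND a1) AND a4
At a1=0, a2=0, a3=0, a4=0: circuit gives 0, formula gives 0.
At a1=0, a2=0, a3=0, a4=1: circuit gives 1, formula gives 1.
Agrees on all 16 inputs.

Yes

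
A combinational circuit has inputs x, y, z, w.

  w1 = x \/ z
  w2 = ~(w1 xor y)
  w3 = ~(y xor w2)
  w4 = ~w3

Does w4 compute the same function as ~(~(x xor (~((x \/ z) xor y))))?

No

w1 = x \/ z
w2 = ~(w1 xor y) = ~((x \/ z) xor y)
w3 = ~(y xor w2) = ~(y xor (~((x \/ z) xor y)))
w4 = ~w3 = ~(~(y xor (~((x \/ z) xor y))))
At x=0, y=1, z=0, w=0: circuit gives 1, formula gives 0.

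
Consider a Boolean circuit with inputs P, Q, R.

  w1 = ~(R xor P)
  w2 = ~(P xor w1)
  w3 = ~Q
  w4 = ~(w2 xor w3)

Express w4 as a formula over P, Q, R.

w1 = ~(R xor P)
w2 = ~(P xor w1) = ~(P xor (~(R xor P)))
w3 = ~Q
w4 = ~(w2 xor w3) = ~((~(P xor (~(R xor P)))) xor ~Q)

~((~(P xor (~(R xor P)))) xor ~Q)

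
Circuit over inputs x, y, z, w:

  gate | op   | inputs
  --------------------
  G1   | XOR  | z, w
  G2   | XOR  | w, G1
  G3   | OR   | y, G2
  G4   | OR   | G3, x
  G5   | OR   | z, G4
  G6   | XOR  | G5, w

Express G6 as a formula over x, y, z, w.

(z OR ((y OR (w XOR (z XOR w))) OR x)) XOR w

G1 = z XOR w
G2 = w XOR G1 = w XOR (z XOR w)
G3 = y OR G2 = y OR (w XOR (z XOR w))
G4 = G3 OR x = (y OR (w XOR (z XOR w))) OR x
G5 = z OR G4 = z OR ((y OR (w XOR (z XOR w))) OR x)
G6 = G5 XOR w = (z OR ((y OR (w XOR (z XOR w))) OR x)) XOR w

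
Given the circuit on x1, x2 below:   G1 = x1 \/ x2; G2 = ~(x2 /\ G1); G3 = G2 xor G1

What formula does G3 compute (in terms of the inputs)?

G1 = x1 \/ x2
G2 = ~(x2 /\ G1) = ~(x2 /\ (x1 \/ x2))
G3 = G2 xor G1 = (~(x2 /\ (x1 \/ x2))) xor (x1 \/ x2)

(~(x2 /\ (x1 \/ x2))) xor (x1 \/ x2)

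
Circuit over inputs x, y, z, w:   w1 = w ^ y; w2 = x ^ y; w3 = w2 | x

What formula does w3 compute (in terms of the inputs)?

(x ^ y) | x

w2 = x ^ y
w3 = w2 | x = (x ^ y) | x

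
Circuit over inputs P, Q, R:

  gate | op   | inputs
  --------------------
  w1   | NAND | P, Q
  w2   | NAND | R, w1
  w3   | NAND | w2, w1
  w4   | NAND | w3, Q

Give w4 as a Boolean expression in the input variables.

((R NAND (P NAND Q)) NAND (P NAND Q)) NAND Q

w1 = P NAND Q
w2 = R NAND w1 = R NAND (P NAND Q)
w3 = w2 NAND w1 = (R NAND (P NAND Q)) NAND (P NAND Q)
w4 = w3 NAND Q = ((R NAND (P NAND Q)) NAND (P NAND Q)) NAND Q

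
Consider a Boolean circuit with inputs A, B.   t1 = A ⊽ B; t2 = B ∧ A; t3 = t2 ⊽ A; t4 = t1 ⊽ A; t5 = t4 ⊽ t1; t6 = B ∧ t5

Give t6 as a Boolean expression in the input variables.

t1 = A ⊽ B
t4 = t1 ⊽ A = (A ⊽ B) ⊽ A
t5 = t4 ⊽ t1 = ((A ⊽ B) ⊽ A) ⊽ (A ⊽ B)
t6 = B ∧ t5 = B ∧ (((A ⊽ B) ⊽ A) ⊽ (A ⊽ B))

B ∧ (((A ⊽ B) ⊽ A) ⊽ (A ⊽ B))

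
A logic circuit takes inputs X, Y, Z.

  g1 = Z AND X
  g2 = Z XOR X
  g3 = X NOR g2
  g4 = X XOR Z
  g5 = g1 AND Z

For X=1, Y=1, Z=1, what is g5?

g1 = 1 AND 1 = 1
g5 = 1 AND 1 = 1

1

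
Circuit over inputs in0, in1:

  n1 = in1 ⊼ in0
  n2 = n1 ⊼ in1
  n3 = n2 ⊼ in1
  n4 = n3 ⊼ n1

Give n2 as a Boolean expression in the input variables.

n1 = in1 ⊼ in0
n2 = n1 ⊼ in1 = (in1 ⊼ in0) ⊼ in1

(in1 ⊼ in0) ⊼ in1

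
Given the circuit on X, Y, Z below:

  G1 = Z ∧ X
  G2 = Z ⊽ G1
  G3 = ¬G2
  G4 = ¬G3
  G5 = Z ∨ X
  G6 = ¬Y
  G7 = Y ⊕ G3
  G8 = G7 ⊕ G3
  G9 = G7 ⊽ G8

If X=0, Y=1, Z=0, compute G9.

0

G1 = 0 ∧ 0 = 0
G2 = 0 ⊽ 0 = 1
G3 = ¬1 = 0
G7 = 1 ⊕ 0 = 1
G8 = 1 ⊕ 0 = 1
G9 = 1 ⊽ 1 = 0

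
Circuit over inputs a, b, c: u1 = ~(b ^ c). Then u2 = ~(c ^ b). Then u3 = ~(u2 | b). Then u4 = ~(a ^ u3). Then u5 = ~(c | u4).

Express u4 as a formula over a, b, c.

~(a ^ (~((~(c ^ b)) | b)))

u2 = ~(c ^ b)
u3 = ~(u2 | b) = ~((~(c ^ b)) | b)
u4 = ~(a ^ u3) = ~(a ^ (~((~(c ^ b)) | b)))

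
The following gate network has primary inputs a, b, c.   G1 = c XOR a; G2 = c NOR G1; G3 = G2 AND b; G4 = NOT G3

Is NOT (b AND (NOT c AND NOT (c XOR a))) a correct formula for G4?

G1 = c XOR a
G2 = c NOR G1 = c NOR (c XOR a)
G3 = G2 AND b = (c NOR (c XOR a)) AND b
G4 = NOT G3 = NOT ((c NOR (c XOR a)) AND b)
At a=0, b=1, c=0: circuit gives 0, formula gives 0.
At a=0, b=0, c=0: circuit gives 1, formula gives 1.
Agrees on all 8 inputs.

Yes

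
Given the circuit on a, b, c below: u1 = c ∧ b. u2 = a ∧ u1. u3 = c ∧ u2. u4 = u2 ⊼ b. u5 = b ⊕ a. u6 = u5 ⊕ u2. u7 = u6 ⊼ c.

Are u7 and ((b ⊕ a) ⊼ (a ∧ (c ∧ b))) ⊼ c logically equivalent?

No

u1 = c ∧ b
u2 = a ∧ u1 = a ∧ (c ∧ b)
u5 = b ⊕ a
u6 = u5 ⊕ u2 = (b ⊕ a) ⊕ (a ∧ (c ∧ b))
u7 = u6 ⊼ c = ((b ⊕ a) ⊕ (a ∧ (c ∧ b))) ⊼ c
At a=0, b=0, c=1: circuit gives 1, formula gives 0.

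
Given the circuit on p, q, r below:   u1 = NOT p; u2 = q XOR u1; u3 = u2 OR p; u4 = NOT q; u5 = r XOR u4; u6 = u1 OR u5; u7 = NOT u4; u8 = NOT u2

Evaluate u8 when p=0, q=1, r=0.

u1 = NOT 0 = 1
u2 = 1 XOR 1 = 0
u8 = NOT 0 = 1

1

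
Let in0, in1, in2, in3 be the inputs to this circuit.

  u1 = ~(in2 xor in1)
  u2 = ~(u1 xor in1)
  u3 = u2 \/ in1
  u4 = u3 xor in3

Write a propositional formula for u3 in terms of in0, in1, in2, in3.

u1 = ~(in2 xor in1)
u2 = ~(u1 xor in1) = ~((~(in2 xor in1)) xor in1)
u3 = u2 \/ in1 = (~((~(in2 xor in1)) xor in1)) \/ in1

(~((~(in2 xor in1)) xor in1)) \/ in1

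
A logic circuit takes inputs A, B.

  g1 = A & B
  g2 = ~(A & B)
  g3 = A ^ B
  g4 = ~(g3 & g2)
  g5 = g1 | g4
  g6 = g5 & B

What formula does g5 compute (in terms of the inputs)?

(A & B) | (~((A ^ B) & (~(A & B))))

g1 = A & B
g2 = ~(A & B)
g3 = A ^ B
g4 = ~(g3 & g2) = ~((A ^ B) & (~(A & B)))
g5 = g1 | g4 = (A & B) | (~((A ^ B) & (~(A & B))))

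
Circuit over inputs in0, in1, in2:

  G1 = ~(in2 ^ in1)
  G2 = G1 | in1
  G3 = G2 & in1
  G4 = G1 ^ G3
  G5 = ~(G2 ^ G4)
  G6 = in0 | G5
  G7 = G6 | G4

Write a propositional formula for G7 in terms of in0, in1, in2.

G1 = ~(in2 ^ in1)
G2 = G1 | in1 = (~(in2 ^ in1)) | in1
G3 = G2 & in1 = ((~(in2 ^ in1)) | in1) & in1
G4 = G1 ^ G3 = (~(in2 ^ in1)) ^ (((~(in2 ^ in1)) | in1) & in1)
G5 = ~(G2 ^ G4) = ~(((~(in2 ^ in1)) | in1) ^ ((~(in2 ^ in1)) ^ (((~(in2 ^ in1)) | in1) & in1)))
G6 = in0 | G5 = in0 | (~(((~(in2 ^ in1)) | in1) ^ ((~(in2 ^ in1)) ^ (((~(in2 ^ in1)) | in1) & in1))))
G7 = G6 | G4 = (in0 | (~(((~(in2 ^ in1)) | in1) ^ ((~(in2 ^ in1)) ^ (((~(in2 ^ in1)) | in1) & in1))))) | ((~(in2 ^ in1)) ^ (((~(in2 ^ in1)) | in1) & in1))

(in0 | (~(((~(in2 ^ in1)) | in1) ^ ((~(in2 ^ in1)) ^ (((~(in2 ^ in1)) | in1) & in1))))) | ((~(in2 ^ in1)) ^ (((~(in2 ^ in1)) | in1) & in1))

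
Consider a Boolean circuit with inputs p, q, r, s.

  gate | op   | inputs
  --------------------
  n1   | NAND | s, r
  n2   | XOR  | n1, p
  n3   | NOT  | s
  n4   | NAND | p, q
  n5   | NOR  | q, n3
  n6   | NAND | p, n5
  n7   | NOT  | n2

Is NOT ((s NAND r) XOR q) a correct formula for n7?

No

n1 = s NAND r
n2 = n1 XOR p = (s NAND r) XOR p
n7 = NOT n2 = NOT ((s NAND r) XOR p)
At p=0, q=1, r=0, s=0: circuit gives 0, formula gives 1.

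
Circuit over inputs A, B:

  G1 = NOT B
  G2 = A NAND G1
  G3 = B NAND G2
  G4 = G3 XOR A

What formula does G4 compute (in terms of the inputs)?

G1 = NOT B
G2 = A NAND G1 = A NAND NOT B
G3 = B NAND G2 = B NAND (A NAND NOT B)
G4 = G3 XOR A = (B NAND (A NAND NOT B)) XOR A

(B NAND (A NAND NOT B)) XOR A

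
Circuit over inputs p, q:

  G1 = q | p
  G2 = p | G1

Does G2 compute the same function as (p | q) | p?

G1 = q | p
G2 = p | G1 = p | (q | p)
At p=0, q=0: circuit gives 0, formula gives 0.
At p=0, q=1: circuit gives 1, formula gives 1.
Agrees on all 4 inputs.

Yes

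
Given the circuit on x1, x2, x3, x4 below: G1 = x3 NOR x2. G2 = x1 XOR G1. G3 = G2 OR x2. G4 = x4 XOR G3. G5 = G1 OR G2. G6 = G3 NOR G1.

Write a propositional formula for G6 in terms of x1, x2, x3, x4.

((x1 XOR (x3 NOR x2)) OR x2) NOR (x3 NOR x2)

G1 = x3 NOR x2
G2 = x1 XOR G1 = x1 XOR (x3 NOR x2)
G3 = G2 OR x2 = (x1 XOR (x3 NOR x2)) OR x2
G6 = G3 NOR G1 = ((x1 XOR (x3 NOR x2)) OR x2) NOR (x3 NOR x2)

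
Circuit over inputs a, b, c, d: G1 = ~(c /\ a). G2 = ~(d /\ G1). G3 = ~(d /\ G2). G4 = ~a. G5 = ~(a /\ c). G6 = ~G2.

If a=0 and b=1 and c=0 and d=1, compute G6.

G1 = ~(0 /\ 0) = 1
G2 = ~(1 /\ 1) = 0
G6 = ~0 = 1

1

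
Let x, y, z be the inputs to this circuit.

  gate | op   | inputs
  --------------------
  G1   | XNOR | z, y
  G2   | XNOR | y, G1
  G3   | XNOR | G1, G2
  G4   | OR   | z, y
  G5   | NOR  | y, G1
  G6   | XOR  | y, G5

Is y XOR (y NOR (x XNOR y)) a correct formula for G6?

G1 = z XNOR y
G5 = y NOR G1 = y NOR (z XNOR y)
G6 = y XOR G5 = y XOR (y NOR (z XNOR y))
At x=0, y=0, z=1: circuit gives 1, formula gives 0.

No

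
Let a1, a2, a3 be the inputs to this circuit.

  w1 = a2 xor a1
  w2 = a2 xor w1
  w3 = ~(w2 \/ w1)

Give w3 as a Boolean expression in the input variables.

w1 = a2 xor a1
w2 = a2 xor w1 = a2 xor (a2 xor a1)
w3 = ~(w2 \/ w1) = ~((a2 xor (a2 xor a1)) \/ (a2 xor a1))

~((a2 xor (a2 xor a1)) \/ (a2 xor a1))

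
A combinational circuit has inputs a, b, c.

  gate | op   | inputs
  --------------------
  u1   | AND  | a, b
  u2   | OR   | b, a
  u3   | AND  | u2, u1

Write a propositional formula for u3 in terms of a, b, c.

(b OR a) AND (a AND b)

u1 = a AND b
u2 = b OR a
u3 = u2 AND u1 = (b OR a) AND (a AND b)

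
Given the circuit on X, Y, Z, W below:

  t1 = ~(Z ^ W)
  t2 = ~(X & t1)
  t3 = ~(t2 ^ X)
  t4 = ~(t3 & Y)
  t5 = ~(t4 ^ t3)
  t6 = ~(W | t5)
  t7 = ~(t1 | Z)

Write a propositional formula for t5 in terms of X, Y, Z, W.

t1 = ~(Z ^ W)
t2 = ~(X & t1) = ~(X & (~(Z ^ W)))
t3 = ~(t2 ^ X) = ~((~(X & (~(Z ^ W)))) ^ X)
t4 = ~(t3 & Y) = ~((~((~(X & (~(Z ^ W)))) ^ X)) & Y)
t5 = ~(t4 ^ t3) = ~((~((~((~(X & (~(Z ^ W)))) ^ X)) & Y)) ^ (~((~(X & (~(Z ^ W)))) ^ X)))

~((~((~((~(X & (~(Z ^ W)))) ^ X)) & Y)) ^ (~((~(X & (~(Z ^ W)))) ^ X)))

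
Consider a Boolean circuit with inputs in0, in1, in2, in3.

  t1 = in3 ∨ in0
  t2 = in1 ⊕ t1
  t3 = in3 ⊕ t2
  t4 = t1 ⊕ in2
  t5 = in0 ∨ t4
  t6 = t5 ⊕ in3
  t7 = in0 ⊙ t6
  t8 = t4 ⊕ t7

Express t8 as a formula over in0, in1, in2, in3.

t1 = in3 ∨ in0
t4 = t1 ⊕ in2 = (in3 ∨ in0) ⊕ in2
t5 = in0 ∨ t4 = in0 ∨ ((in3 ∨ in0) ⊕ in2)
t6 = t5 ⊕ in3 = (in0 ∨ ((in3 ∨ in0) ⊕ in2)) ⊕ in3
t7 = in0 ⊙ t6 = in0 ⊙ ((in0 ∨ ((in3 ∨ in0) ⊕ in2)) ⊕ in3)
t8 = t4 ⊕ t7 = ((in3 ∨ in0) ⊕ in2) ⊕ (in0 ⊙ ((in0 ∨ ((in3 ∨ in0) ⊕ in2)) ⊕ in3))

((in3 ∨ in0) ⊕ in2) ⊕ (in0 ⊙ ((in0 ∨ ((in3 ∨ in0) ⊕ in2)) ⊕ in3))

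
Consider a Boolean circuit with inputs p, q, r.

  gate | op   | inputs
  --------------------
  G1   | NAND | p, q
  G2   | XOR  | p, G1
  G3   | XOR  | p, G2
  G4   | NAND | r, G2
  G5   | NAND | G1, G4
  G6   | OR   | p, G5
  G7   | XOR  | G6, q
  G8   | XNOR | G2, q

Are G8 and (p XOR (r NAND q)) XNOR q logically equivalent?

No

G1 = p NAND q
G2 = p XOR G1 = p XOR (p NAND q)
G8 = G2 XNOR q = (p XOR (p NAND q)) XNOR q
At p=0, q=1, r=1: circuit gives 1, formula gives 0.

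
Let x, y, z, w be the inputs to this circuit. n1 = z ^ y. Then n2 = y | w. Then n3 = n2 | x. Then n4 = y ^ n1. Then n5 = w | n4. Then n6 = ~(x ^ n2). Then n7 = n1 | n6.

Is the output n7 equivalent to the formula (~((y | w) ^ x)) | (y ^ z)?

Yes

n1 = z ^ y
n2 = y | w
n6 = ~(x ^ n2) = ~(x ^ (y | w))
n7 = n1 | n6 = (z ^ y) | (~(x ^ (y | w)))
At x=0, y=0, z=0, w=1: circuit gives 0, formula gives 0.
At x=0, y=0, z=0, w=0: circuit gives 1, formula gives 1.
Agrees on all 16 inputs.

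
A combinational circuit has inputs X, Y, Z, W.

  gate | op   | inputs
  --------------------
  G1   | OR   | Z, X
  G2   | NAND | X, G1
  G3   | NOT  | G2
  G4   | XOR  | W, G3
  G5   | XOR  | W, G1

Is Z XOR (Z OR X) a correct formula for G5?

G1 = Z OR X
G5 = W XOR G1 = W XOR (Z OR X)
At X=0, Y=0, Z=0, W=1: circuit gives 1, formula gives 0.

No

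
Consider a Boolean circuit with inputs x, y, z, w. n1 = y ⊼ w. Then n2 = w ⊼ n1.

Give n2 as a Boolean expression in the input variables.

w ⊼ (y ⊼ w)

n1 = y ⊼ w
n2 = w ⊼ n1 = w ⊼ (y ⊼ w)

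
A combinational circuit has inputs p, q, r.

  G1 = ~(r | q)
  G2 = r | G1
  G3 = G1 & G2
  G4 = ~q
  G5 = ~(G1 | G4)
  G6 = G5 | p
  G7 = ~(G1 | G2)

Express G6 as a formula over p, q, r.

(~((~(r | q)) | ~q)) | p

G1 = ~(r | q)
G4 = ~q
G5 = ~(G1 | G4) = ~((~(r | q)) | ~q)
G6 = G5 | p = (~((~(r | q)) | ~q)) | p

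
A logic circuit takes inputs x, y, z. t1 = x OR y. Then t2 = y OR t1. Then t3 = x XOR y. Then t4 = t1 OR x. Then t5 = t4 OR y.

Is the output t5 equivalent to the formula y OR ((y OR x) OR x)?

Yes

t1 = x OR y
t4 = t1 OR x = (x OR y) OR x
t5 = t4 OR y = ((x OR y) OR x) OR y
At x=0, y=0, z=0: circuit gives 0, formula gives 0.
At x=0, y=1, z=0: circuit gives 1, formula gives 1.
Agrees on all 8 inputs.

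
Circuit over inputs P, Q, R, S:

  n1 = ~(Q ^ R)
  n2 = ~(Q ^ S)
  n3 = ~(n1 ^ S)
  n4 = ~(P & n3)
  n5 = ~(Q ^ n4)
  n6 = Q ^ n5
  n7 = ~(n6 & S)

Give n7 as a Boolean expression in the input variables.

n1 = ~(Q ^ R)
n3 = ~(n1 ^ S) = ~((~(Q ^ R)) ^ S)
n4 = ~(P & n3) = ~(P & (~((~(Q ^ R)) ^ S)))
n5 = ~(Q ^ n4) = ~(Q ^ (~(P & (~((~(Q ^ R)) ^ S)))))
n6 = Q ^ n5 = Q ^ (~(Q ^ (~(P & (~((~(Q ^ R)) ^ S))))))
n7 = ~(n6 & S) = ~((Q ^ (~(Q ^ (~(P & (~((~(Q ^ R)) ^ S))))))) & S)

~((Q ^ (~(Q ^ (~(P & (~((~(Q ^ R)) ^ S))))))) & S)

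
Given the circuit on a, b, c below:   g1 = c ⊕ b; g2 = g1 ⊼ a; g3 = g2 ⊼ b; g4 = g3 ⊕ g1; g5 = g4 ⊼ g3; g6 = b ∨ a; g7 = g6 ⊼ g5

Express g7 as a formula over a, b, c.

(b ∨ a) ⊼ (((((c ⊕ b) ⊼ a) ⊼ b) ⊕ (c ⊕ b)) ⊼ (((c ⊕ b) ⊼ a) ⊼ b))

g1 = c ⊕ b
g2 = g1 ⊼ a = (c ⊕ b) ⊼ a
g3 = g2 ⊼ b = ((c ⊕ b) ⊼ a) ⊼ b
g4 = g3 ⊕ g1 = (((c ⊕ b) ⊼ a) ⊼ b) ⊕ (c ⊕ b)
g5 = g4 ⊼ g3 = ((((c ⊕ b) ⊼ a) ⊼ b) ⊕ (c ⊕ b)) ⊼ (((c ⊕ b) ⊼ a) ⊼ b)
g6 = b ∨ a
g7 = g6 ⊼ g5 = (b ∨ a) ⊼ (((((c ⊕ b) ⊼ a) ⊼ b) ⊕ (c ⊕ b)) ⊼ (((c ⊕ b) ⊼ a) ⊼ b))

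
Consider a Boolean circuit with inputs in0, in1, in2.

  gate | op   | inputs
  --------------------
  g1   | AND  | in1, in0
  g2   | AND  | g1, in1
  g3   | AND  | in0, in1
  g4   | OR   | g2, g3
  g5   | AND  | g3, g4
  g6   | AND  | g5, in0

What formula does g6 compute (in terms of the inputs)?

g1 = in1 AND in0
g2 = g1 AND in1 = (in1 AND in0) AND in1
g3 = in0 AND in1
g4 = g2 OR g3 = ((in1 AND in0) AND in1) OR (in0 AND in1)
g5 = g3 AND g4 = (in0 AND in1) AND (((in1 AND in0) AND in1) OR (in0 AND in1))
g6 = g5 AND in0 = ((in0 AND in1) AND (((in1 AND in0) AND in1) OR (in0 AND in1))) AND in0

((in0 AND in1) AND (((in1 AND in0) AND in1) OR (in0 AND in1))) AND in0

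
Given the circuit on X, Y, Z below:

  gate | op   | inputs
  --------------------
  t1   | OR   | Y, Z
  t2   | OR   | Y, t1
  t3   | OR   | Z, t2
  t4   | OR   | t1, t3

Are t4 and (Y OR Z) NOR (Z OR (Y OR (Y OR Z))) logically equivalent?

t1 = Y OR Z
t2 = Y OR t1 = Y OR (Y OR Z)
t3 = Z OR t2 = Z OR (Y OR (Y OR Z))
t4 = t1 OR t3 = (Y OR Z) OR (Z OR (Y OR (Y OR Z)))
At X=0, Y=0, Z=0: circuit gives 0, formula gives 1.

No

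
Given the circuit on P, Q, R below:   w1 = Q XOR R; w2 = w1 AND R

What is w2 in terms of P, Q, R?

(Q XOR R) AND R

w1 = Q XOR R
w2 = w1 AND R = (Q XOR R) AND R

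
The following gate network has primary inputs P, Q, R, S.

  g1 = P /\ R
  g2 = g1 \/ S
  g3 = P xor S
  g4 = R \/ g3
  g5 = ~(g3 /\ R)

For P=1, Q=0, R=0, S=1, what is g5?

1

g3 = 1 xor 1 = 0
g5 = ~(0 /\ 0) = 1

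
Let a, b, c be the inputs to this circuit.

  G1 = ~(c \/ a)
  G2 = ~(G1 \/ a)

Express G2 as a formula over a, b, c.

G1 = ~(c \/ a)
G2 = ~(G1 \/ a) = ~((~(c \/ a)) \/ a)

~((~(c \/ a)) \/ a)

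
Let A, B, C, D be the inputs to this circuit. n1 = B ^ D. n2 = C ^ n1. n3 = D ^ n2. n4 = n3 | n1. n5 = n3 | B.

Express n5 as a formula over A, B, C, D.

n1 = B ^ D
n2 = C ^ n1 = C ^ (B ^ D)
n3 = D ^ n2 = D ^ (C ^ (B ^ D))
n5 = n3 | B = (D ^ (C ^ (B ^ D))) | B

(D ^ (C ^ (B ^ D))) | B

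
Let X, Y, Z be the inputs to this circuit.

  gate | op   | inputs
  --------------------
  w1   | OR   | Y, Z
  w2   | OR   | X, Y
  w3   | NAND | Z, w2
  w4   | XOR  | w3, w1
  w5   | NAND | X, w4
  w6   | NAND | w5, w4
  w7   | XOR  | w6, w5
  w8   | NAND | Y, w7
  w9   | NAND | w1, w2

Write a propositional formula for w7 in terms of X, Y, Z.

((X NAND ((Z NAND (X OR Y)) XOR (Y OR Z))) NAND ((Z NAND (X OR Y)) XOR (Y OR Z))) XOR (X NAND ((Z NAND (X OR Y)) XOR (Y OR Z)))

w1 = Y OR Z
w2 = X OR Y
w3 = Z NAND w2 = Z NAND (X OR Y)
w4 = w3 XOR w1 = (Z NAND (X OR Y)) XOR (Y OR Z)
w5 = X NAND w4 = X NAND ((Z NAND (X OR Y)) XOR (Y OR Z))
w6 = w5 NAND w4 = (X NAND ((Z NAND (X OR Y)) XOR (Y OR Z))) NAND ((Z NAND (X OR Y)) XOR (Y OR Z))
w7 = w6 XOR w5 = ((X NAND ((Z NAND (X OR Y)) XOR (Y OR Z))) NAND ((Z NAND (X OR Y)) XOR (Y OR Z))) XOR (X NAND ((Z NAND (X OR Y)) XOR (Y OR Z)))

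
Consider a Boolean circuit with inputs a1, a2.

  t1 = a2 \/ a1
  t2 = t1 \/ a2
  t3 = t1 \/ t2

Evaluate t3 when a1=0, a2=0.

0

t1 = 0 \/ 0 = 0
t2 = 0 \/ 0 = 0
t3 = 0 \/ 0 = 0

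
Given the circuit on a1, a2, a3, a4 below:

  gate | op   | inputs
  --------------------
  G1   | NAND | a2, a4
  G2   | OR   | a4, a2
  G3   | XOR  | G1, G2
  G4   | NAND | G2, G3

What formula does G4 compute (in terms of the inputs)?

(a4 OR a2) NAND ((a2 NAND a4) XOR (a4 OR a2))

G1 = a2 NAND a4
G2 = a4 OR a2
G3 = G1 XOR G2 = (a2 NAND a4) XOR (a4 OR a2)
G4 = G2 NAND G3 = (a4 OR a2) NAND ((a2 NAND a4) XOR (a4 OR a2))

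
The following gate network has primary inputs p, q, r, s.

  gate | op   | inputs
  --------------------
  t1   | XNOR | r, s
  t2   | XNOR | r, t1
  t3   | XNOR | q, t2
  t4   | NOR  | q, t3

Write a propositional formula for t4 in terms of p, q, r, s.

t1 = r XNOR s
t2 = r XNOR t1 = r XNOR (r XNOR s)
t3 = q XNOR t2 = q XNOR (r XNOR (r XNOR s))
t4 = q NOR t3 = q NOR (q XNOR (r XNOR (r XNOR s)))

q NOR (q XNOR (r XNOR (r XNOR s)))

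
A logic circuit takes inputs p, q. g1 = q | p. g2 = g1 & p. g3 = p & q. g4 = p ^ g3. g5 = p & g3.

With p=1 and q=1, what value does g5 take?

g3 = 1 & 1 = 1
g5 = 1 & 1 = 1

1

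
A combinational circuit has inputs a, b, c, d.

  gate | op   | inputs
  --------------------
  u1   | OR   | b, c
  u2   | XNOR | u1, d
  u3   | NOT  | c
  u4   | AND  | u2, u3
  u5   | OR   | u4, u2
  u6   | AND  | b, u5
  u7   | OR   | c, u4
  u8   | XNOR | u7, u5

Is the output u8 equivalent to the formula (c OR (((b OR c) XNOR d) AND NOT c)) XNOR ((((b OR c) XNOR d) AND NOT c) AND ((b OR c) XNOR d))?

u1 = b OR c
u2 = u1 XNOR d = (b OR c) XNOR d
u3 = NOT c
u4 = u2 AND u3 = ((b OR c) XNOR d) AND NOT c
u5 = u4 OR u2 = (((b OR c) XNOR d) AND NOT c) OR ((b OR c) XNOR d)
u7 = c OR u4 = c OR (((b OR c) XNOR d) AND NOT c)
u8 = u7 XNOR u5 = (c OR (((b OR c) XNOR d) AND NOT c)) XNOR ((((b OR c) XNOR d) AND NOT c) OR ((b OR c) XNOR d))
At a=0, b=0, c=1, d=1: circuit gives 1, formula gives 0.

No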